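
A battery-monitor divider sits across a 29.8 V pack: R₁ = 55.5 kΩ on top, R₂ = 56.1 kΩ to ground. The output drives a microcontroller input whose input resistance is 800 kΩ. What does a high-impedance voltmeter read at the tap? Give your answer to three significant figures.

The load sits in parallel with R₂: R₂‖R_L = (56.1 × 800) / (56.1 + 800) = 52.42 kΩ.
V_out = 29.8 × 52.42 / (55.5 + 52.42) = 29.8 × 52.42/107.9 = 14.5 V.

V_out ≈ 14.5 V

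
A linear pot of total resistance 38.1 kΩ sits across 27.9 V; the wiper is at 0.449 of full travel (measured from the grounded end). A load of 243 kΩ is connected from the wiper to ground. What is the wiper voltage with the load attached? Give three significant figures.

V ≈ 12.1 V

The wiper splits the pot into (1−α)R = 20.99 kΩ above and αR = 17.11 kΩ below.
Lower section ‖ load = 15.98 kΩ.
V_wiper = 27.9 × 15.98/(20.99 + 15.98) = 12.1 V.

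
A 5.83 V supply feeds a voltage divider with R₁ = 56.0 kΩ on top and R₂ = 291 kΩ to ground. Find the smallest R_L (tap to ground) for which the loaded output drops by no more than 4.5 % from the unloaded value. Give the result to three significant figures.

Output resistance R_th = R₁‖R₂ = (56.0 × 291)/347.0 = 46.96 kΩ.
The fractional drop is R_th/(R_th + R_L); requiring this ≤ 0.0450 gives R_L ≥ R_th(1/0.0450 − 1) = 46.96 × 21.22 = 997 kΩ.

R_L(min) ≈ 997 kΩ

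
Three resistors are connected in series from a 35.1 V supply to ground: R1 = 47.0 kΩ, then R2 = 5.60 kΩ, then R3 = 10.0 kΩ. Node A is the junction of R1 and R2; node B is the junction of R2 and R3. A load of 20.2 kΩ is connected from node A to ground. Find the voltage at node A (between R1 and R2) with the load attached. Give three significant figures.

Below node A the series string R2+R3 = 15.60 kΩ sits in parallel with the 20.2 kΩ load: 8.802 kΩ.
V_A = 35.1 × 8.802/(47.0 + 8.802) = 5.54 V.

V ≈ 5.54 V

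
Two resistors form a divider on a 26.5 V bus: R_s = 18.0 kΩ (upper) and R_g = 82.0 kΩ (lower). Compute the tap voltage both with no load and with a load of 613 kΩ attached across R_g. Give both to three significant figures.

Open-circuit: V = 26.5 × 82.0/(18.0 + 82.0) = 21.7 V.
With the load, R_g becomes R_g‖R_L = 72.33 kΩ, so V = 26.5 × 72.33/90.33 = 21.2 V.

Unloaded: 21.7 V; loaded: 21.2 V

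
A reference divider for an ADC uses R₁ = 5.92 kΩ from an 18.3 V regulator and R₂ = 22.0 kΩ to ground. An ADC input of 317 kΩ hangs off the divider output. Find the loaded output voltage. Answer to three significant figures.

V_out ≈ 14.2 V

The load sits in parallel with R₂: R₂‖R_L = (22.0 × 317) / (22.0 + 317) = 20.57 kΩ.
V_out = 18.3 × 20.57 / (5.92 + 20.57) = 18.3 × 20.57/26.49 = 14.2 V.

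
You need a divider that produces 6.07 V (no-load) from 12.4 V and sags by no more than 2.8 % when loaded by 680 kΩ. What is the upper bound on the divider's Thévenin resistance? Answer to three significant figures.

Loading drop = R_th/(R_th + R_L) ≤ 0.0280, so R_th ≤ R_L · ε/(1−ε) = 680 kΩ × 0.0280/0.9720 = 19.6 kΩ.
(Any R1, R2 with R2/(R1+R2) = 0.490 and R1‖R2 ≤ 19.6 kΩ will meet the spec.)

R_th ≤ 19.6 kΩ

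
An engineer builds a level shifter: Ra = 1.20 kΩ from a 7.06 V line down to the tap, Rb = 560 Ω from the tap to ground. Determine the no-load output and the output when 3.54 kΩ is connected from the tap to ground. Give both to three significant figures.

Open-circuit: V = 7.06 × 560/(1200 + 560) = 2.25 V.
With the load, Rb becomes Rb‖R_L = 483.5 Ω, so V = 7.06 × 483.5/1684 = 2.03 V.

Unloaded: 2.25 V; loaded: 2.03 V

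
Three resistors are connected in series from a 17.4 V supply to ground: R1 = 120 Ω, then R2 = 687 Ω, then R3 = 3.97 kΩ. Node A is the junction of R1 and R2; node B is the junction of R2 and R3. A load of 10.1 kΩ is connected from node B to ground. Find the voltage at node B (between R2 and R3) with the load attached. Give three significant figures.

V ≈ 13.6 V

At node B, R3 is in parallel with the load: R3‖R_L = 2850 Ω.
Below node A the resistance is R2 + (R3‖R_L) = 3537 Ω, so V_A = 17.4 × 3537/3657 = 16.83 V.
Then V_B = V_A × (R3‖R_L)/(R2 + R3‖R_L) = 16.83 × 2850/3537 = 13.6 V.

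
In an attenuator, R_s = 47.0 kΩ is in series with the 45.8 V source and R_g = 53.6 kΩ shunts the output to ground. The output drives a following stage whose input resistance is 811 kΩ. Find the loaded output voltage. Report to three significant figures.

The load sits in parallel with R_g: R_g‖R_L = (53.6 × 811) / (53.6 + 811) = 50.28 kΩ.
V_out = 45.8 × 50.28 / (47.0 + 50.28) = 45.8 × 50.28/97.28 = 23.7 V.

V_out ≈ 23.7 V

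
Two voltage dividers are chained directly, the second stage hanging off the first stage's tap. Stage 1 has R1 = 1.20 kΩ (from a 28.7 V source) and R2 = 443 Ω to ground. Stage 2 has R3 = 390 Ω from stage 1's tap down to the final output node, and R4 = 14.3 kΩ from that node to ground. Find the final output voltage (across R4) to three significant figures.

V_out ≈ 7.37 V

Stage 2 presents R3+R4 = 14690 Ω as a load on stage 1's tap.
Stage 1's lower leg becomes R2‖(R3+R4) = 430.0 Ω, so V_mid = 28.7 × 430.0/1630 = 7.572 V.
Stage 2 is itself unloaded: V_out = V_mid × R4/(R3+R4) = 7.572 × 14300/14690 = 7.37 V.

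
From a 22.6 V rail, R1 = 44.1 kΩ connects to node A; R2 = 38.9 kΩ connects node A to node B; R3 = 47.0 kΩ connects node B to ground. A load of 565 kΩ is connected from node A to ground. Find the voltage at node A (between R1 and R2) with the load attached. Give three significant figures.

V ≈ 14.2 V

Below node A the series string R2+R3 = 85.90 kΩ sits in parallel with the 565 kΩ load: 74.56 kΩ.
V_A = 22.6 × 74.56/(44.1 + 74.56) = 14.2 V.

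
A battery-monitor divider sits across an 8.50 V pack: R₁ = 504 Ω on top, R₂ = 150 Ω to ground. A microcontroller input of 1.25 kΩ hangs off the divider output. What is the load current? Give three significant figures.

R₂‖R_L = 133.9 Ω; V_out = 8.50 × 133.9/637.9 = 1.785 V.
I_L = V_out / R_L = 1.785 / 1.25 kΩ = 1.43 mA.

I_L ≈ 1.43 mA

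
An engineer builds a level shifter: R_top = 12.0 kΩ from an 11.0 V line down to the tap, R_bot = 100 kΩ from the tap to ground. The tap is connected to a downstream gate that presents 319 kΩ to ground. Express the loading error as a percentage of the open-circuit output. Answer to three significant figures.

3.25 %

The divider's output (Thévenin) resistance is R_top‖R_bot = 10.71 kΩ.
Fractional drop under load = R_th/(R_th + R_L) = 10.71 / (10.71 + 319) = 0.03250.
So the output falls by 3.25 %.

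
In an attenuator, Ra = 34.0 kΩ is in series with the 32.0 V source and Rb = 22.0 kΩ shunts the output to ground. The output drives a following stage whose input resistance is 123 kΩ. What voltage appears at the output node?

The load sits in parallel with Rb: Rb‖R_L = (22.0 × 123) / (22.0 + 123) = 18.66 kΩ.
V_out = 32.0 × 18.66 / (34.0 + 18.66) = 32.0 × 18.66/52.66 = 11.3 V.

V_out ≈ 11.3 V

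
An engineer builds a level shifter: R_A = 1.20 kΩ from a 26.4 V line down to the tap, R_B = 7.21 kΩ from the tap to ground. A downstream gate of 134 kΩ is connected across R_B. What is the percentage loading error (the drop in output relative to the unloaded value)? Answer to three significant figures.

The divider's output (Thévenin) resistance is R_A‖R_B = 1.029 kΩ.
Fractional drop under load = R_th/(R_th + R_L) = 1.029 / (1.029 + 134) = 0.007619.
So the output falls by 0.762 %.

0.762 %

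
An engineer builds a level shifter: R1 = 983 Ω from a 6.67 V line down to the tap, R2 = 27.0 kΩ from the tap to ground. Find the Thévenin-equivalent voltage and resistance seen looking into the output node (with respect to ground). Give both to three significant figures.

V_th is the open-circuit tap voltage: 6.67 × 27000/(983 + 27000) = 6.44 V.
With the supply zeroed, R1 and R2 appear in parallel from the tap: R_th = R1‖R2 = (983 × 27000)/27980 = 948 Ω.

V_th = 6.44 V, R_th = 948 Ω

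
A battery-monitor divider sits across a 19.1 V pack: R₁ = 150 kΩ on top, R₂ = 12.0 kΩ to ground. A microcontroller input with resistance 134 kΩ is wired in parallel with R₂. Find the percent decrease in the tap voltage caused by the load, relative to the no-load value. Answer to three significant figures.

The divider's output (Thévenin) resistance is R₁‖R₂ = 11.11 kΩ.
Fractional drop under load = R_th/(R_th + R_L) = 11.11 / (11.11 + 134) = 0.07657.
So the output falls by 7.66 %.

7.66 %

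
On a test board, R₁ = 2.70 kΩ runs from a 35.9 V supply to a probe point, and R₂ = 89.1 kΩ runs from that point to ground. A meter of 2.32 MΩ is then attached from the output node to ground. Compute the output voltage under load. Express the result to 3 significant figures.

The load sits in parallel with R₂: R₂‖R_L = (89.1 × 2320) / (89.1 + 2320) = 85.80 kΩ.
V_out = 35.9 × 85.80 / (2.70 + 85.80) = 35.9 × 85.80/88.50 = 34.8 V.

V_out ≈ 34.8 V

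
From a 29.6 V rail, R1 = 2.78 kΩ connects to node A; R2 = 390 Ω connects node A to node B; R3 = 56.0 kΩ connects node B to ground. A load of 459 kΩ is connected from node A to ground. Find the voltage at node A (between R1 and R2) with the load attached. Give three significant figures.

V ≈ 28.0 V

Below node A the series string R2+R3 = 56390 Ω sits in parallel with the 459000 Ω load: 50220 Ω.
V_A = 29.6 × 50220/(2780 + 50220) = 28.0 V.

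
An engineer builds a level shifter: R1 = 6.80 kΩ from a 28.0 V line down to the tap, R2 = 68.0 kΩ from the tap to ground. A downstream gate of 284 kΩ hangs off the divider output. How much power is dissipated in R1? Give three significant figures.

P ≈ 1.40 mW

Total resistance from the source is R1 + (R2‖R_L) = 61.66 kΩ, so I = 28.0/61.66 kΩ = 0.4541 mA.
P = I²·R1 = (0.4541 mA)² × 6.80 kΩ = 1.40 mW.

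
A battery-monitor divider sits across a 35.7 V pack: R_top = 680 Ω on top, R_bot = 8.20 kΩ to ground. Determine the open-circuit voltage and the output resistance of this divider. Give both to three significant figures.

V_th = 33.0 V, R_th = 628 Ω

V_th is the open-circuit tap voltage: 35.7 × 8200/(680 + 8200) = 33.0 V.
With the supply zeroed, R_top and R_bot appear in parallel from the tap: R_th = R_top‖R_bot = (680 × 8200)/8880 = 628 Ω.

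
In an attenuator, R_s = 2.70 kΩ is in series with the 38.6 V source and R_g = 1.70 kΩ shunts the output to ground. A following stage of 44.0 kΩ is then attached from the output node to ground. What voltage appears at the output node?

The load sits in parallel with R_g: R_g‖R_L = (1.70 × 44.0) / (1.70 + 44.0) = 1.637 kΩ.
V_out = 38.6 × 1.637 / (2.70 + 1.637) = 38.6 × 1.637/4.337 = 14.6 V.
(Unloaded it would have been 14.9 V.)

V_out ≈ 14.6 V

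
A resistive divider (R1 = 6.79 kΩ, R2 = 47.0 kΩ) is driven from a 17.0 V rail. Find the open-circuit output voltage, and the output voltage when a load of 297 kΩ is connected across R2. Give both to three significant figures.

Unloaded: 14.9 V; loaded: 14.6 V

Open-circuit: V = 17.0 × 47.0/(6.79 + 47.0) = 14.9 V.
With the load, R2 becomes R2‖R_L = 40.58 kΩ, so V = 17.0 × 40.58/47.37 = 14.6 V.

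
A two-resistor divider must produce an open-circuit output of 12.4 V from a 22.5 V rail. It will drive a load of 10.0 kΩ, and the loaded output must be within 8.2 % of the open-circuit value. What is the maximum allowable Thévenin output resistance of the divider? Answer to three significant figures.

Loading drop = R_th/(R_th + R_L) ≤ 0.0820, so R_th ≤ R_L · ε/(1−ε) = 10.0 kΩ × 0.0820/0.9180 = 893 Ω.

R_th ≤ 893 Ω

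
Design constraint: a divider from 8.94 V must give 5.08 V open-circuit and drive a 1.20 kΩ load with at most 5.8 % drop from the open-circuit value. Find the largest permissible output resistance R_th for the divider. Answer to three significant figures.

Loading drop = R_th/(R_th + R_L) ≤ 0.0580, so R_th ≤ R_L · ε/(1−ε) = 1.20 kΩ × 0.0580/0.9420 = 73.9 Ω.
(Any R1, R2 with R2/(R1+R2) = 0.568 and R1‖R2 ≤ 73.9 Ω will meet the spec.)

R_th ≤ 73.9 Ω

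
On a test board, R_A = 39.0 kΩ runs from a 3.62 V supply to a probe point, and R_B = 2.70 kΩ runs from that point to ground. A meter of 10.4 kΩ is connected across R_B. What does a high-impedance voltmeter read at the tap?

V_out ≈ 0.189 V

The load sits in parallel with R_B: R_B‖R_L = (2.70 × 10.4) / (2.70 + 10.4) = 2.144 kΩ.
V_out = 3.62 × 2.144 / (39.0 + 2.144) = 3.62 × 2.144/41.14 = 0.189 V.
(Unloaded it would have been 0.234 V.)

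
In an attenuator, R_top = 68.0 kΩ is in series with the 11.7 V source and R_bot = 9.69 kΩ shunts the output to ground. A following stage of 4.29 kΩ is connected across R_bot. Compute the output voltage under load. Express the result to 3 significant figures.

V_out ≈ 0.490 V

The load sits in parallel with R_bot: R_bot‖R_L = (9.69 × 4.29) / (9.69 + 4.29) = 2.974 kΩ.
V_out = 11.7 × 2.974 / (68.0 + 2.974) = 11.7 × 2.974/70.97 = 0.490 V.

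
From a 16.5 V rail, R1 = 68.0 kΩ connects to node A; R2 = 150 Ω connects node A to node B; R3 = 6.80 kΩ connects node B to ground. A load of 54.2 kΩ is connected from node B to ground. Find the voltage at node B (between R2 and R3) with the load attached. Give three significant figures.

V ≈ 1.34 V

At node B, R3 is in parallel with the load: R3‖R_L = 6042 Ω.
Below node A the resistance is R2 + (R3‖R_L) = 6192 Ω, so V_A = 16.5 × 6192/74190 = 1.377 V.
Then V_B = V_A × (R3‖R_L)/(R2 + R3‖R_L) = 1.377 × 6042/6192 = 1.34 V.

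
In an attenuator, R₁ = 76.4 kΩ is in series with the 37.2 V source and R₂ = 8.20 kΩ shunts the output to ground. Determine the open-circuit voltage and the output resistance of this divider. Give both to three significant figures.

V_th = 3.61 V, R_th = 7.41 kΩ

V_th is the open-circuit tap voltage: 37.2 × 8.20/(76.4 + 8.20) = 3.61 V.
With the supply zeroed, R₁ and R₂ appear in parallel from the tap: R_th = R₁‖R₂ = (76.4 × 8.20)/84.60 = 7.41 kΩ.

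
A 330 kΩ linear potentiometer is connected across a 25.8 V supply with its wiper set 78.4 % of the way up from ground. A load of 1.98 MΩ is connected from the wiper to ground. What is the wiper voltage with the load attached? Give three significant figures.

V ≈ 19.7 V

The wiper splits the pot into (1−α)R = 71.28 kΩ above and αR = 258.7 kΩ below.
Lower section ‖ load = 228.8 kΩ.
V_wiper = 25.8 × 228.8/(71.28 + 228.8) = 19.7 V.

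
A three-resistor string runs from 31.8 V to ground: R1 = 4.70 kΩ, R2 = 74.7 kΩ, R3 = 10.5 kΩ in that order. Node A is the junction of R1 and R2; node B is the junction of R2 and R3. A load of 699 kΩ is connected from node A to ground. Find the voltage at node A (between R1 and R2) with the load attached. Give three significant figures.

Below node A the series string R2+R3 = 85.20 kΩ sits in parallel with the 699 kΩ load: 75.94 kΩ.
V_A = 31.8 × 75.94/(4.70 + 75.94) = 29.9 V.

V ≈ 29.9 V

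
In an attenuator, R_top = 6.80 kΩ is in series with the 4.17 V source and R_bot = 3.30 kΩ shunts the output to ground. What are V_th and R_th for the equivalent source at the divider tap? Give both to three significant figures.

V_th is the open-circuit tap voltage: 4.17 × 3.30/(6.80 + 3.30) = 1.36 V.
With the supply zeroed, R_top and R_bot appear in parallel from the tap: R_th = R_top‖R_bot = (6.80 × 3.30)/10.10 = 2.22 kΩ.

V_th = 1.36 V, R_th = 2.22 kΩ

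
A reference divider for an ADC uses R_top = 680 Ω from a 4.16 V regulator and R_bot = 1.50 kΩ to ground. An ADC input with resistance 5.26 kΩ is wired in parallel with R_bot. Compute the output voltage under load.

The load sits in parallel with R_bot: R_bot‖R_L = (1500 × 5260) / (1500 + 5260) = 1167 Ω.
V_out = 4.16 × 1167 / (680 + 1167) = 4.16 × 1167/1847 = 2.63 V.
(Unloaded it would have been 2.86 V.)

V_out ≈ 2.63 V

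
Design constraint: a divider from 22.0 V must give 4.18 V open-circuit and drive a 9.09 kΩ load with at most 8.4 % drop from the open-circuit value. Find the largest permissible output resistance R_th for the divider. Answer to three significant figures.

Loading drop = R_th/(R_th + R_L) ≤ 0.0840, so R_th ≤ R_L · ε/(1−ε) = 9.09 kΩ × 0.0840/0.9160 = 834 Ω.

R_th ≤ 834 Ω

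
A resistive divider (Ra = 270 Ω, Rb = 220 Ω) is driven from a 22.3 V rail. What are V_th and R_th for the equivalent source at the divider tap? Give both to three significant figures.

V_th = 10.0 V, R_th = 121 Ω

V_th is the open-circuit tap voltage: 22.3 × 220/(270 + 220) = 10.0 V.
With the supply zeroed, Ra and Rb appear in parallel from the tap: R_th = Ra‖Rb = (270 × 220)/490.0 = 121 Ω.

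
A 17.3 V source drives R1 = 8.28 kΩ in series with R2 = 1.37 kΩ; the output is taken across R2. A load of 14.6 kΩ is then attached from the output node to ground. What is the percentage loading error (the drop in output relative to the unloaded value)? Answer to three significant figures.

7.45 %

The divider's output (Thévenin) resistance is R1‖R2 = 1.176 kΩ.
Fractional drop under load = R_th/(R_th + R_L) = 1.176 / (1.176 + 14.6) = 0.07451.
So the output falls by 7.45 %.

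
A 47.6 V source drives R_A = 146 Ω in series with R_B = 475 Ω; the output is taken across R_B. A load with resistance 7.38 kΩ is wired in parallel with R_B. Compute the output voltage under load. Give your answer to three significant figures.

V_out ≈ 35.9 V

The load sits in parallel with R_B: R_B‖R_L = (475 × 7380) / (475 + 7380) = 446.3 Ω.
V_out = 47.6 × 446.3 / (146 + 446.3) = 47.6 × 446.3/592.3 = 35.9 V.
(Unloaded it would have been 36.4 V.)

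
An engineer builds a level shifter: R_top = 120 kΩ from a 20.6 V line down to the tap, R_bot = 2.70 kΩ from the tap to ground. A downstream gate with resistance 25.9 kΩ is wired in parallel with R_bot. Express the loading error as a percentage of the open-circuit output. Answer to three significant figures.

Unloaded V = 20.6 × 2.70/122.7 = 0.45330 V.
Loaded: R_bot‖R_L = 2.445 kΩ, giving V = 20.6 × 2.445/122.4 = 0.41136 V.
Drop = (0.45330 − 0.41136) / 0.45330 = 9.25 %.

9.25 %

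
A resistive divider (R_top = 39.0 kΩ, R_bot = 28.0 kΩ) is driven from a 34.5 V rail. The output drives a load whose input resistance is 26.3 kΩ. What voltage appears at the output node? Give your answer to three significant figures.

V_out ≈ 8.90 V

The load sits in parallel with R_bot: R_bot‖R_L = (28.0 × 26.3) / (28.0 + 26.3) = 13.56 kΩ.
V_out = 34.5 × 13.56 / (39.0 + 13.56) = 34.5 × 13.56/52.56 = 8.90 V.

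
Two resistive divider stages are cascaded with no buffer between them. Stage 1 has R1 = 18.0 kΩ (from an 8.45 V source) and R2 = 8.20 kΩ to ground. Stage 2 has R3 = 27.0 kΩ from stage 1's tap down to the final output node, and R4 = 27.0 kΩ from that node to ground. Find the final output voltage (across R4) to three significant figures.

V_out ≈ 1.20 V

Stage 2 presents R3+R4 = 54.00 kΩ as a load on stage 1's tap.
Stage 1's lower leg becomes R2‖(R3+R4) = 7.119 kΩ, so V_mid = 8.45 × 7.119/25.12 = 2.395 V.
Stage 2 is itself unloaded: V_out = V_mid × R4/(R3+R4) = 2.395 × 27.0/54.00 = 1.20 V.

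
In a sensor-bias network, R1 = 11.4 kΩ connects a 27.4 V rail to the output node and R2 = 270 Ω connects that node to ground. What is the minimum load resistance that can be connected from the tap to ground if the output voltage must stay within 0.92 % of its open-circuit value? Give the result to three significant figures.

R_L(min) ≈ 28.4 kΩ

Output resistance R_th = R1‖R2 = (11400 × 270)/11670 = 263.8 Ω.
The fractional drop is R_th/(R_th + R_L); requiring this ≤ 0.00920 gives R_L ≥ R_th(1/0.00920 − 1) = 263.8 × 107.7 = 28.4 kΩ.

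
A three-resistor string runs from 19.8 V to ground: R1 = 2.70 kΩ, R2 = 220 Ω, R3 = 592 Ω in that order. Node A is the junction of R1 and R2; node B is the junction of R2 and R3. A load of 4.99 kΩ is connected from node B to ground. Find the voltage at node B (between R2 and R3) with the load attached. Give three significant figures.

V ≈ 3.04 V

At node B, R3 is in parallel with the load: R3‖R_L = 529.2 Ω.
Below node A the resistance is R2 + (R3‖R_L) = 749.2 Ω, so V_A = 19.8 × 749.2/3449 = 4.301 V.
Then V_B = V_A × (R3‖R_L)/(R2 + R3‖R_L) = 4.301 × 529.2/749.2 = 3.04 V.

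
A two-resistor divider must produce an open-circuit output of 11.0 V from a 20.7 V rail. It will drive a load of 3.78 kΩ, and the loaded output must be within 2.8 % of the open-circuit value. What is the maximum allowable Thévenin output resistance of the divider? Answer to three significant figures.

R_th ≤ 109 Ω

Loading drop = R_th/(R_th + R_L) ≤ 0.0280, so R_th ≤ R_L · ε/(1−ε) = 3.78 kΩ × 0.0280/0.9720 = 109 Ω.
(Any R1, R2 with R2/(R1+R2) = 0.531 and R1‖R2 ≤ 109 Ω will meet the spec.)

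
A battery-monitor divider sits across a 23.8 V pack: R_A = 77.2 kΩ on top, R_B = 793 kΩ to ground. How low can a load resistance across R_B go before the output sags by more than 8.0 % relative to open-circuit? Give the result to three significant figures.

R_L(min) ≈ 809 kΩ

Output resistance R_th = R_A‖R_B = (77.2 × 793)/870.2 = 70.35 kΩ.
The fractional drop is R_th/(R_th + R_L); requiring this ≤ 0.0800 gives R_L ≥ R_th(1/0.0800 − 1) = 70.35 × 11.50 = 809 kΩ.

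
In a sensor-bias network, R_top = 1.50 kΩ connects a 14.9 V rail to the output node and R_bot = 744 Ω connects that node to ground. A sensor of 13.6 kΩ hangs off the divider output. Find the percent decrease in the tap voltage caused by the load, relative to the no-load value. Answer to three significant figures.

3.53 %

The divider's output (Thévenin) resistance is R_top‖R_bot = 497.3 Ω.
Fractional drop under load = R_th/(R_th + R_L) = 497.3 / (497.3 + 13600) = 0.03528.
So the output falls by 3.53 %.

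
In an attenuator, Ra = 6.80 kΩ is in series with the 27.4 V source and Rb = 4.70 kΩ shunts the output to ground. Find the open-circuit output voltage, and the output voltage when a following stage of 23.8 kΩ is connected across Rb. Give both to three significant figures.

Open-circuit: V = 27.4 × 4.70/(6.80 + 4.70) = 11.2 V.
With the load, Rb becomes Rb‖R_L = 3.925 kΩ, so V = 27.4 × 3.925/10.72 = 10.0 V.

Unloaded: 11.2 V; loaded: 10.0 V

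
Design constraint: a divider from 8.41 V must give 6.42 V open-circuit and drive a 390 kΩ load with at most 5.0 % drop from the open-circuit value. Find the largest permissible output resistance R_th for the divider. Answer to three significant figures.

Loading drop = R_th/(R_th + R_L) ≤ 0.0500, so R_th ≤ R_L · ε/(1−ε) = 390 kΩ × 0.0500/0.9500 = 20.5 kΩ.
(Any R1, R2 with R2/(R1+R2) = 0.763 and R1‖R2 ≤ 20.5 kΩ will meet the spec.)

R_th ≤ 20.5 kΩ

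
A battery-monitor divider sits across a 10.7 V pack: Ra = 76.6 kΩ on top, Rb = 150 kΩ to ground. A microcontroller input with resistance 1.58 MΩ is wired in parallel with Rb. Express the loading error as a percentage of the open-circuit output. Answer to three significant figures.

3.11 %

The divider's output (Thévenin) resistance is Ra‖Rb = 50.71 kΩ.
Fractional drop under load = R_th/(R_th + R_L) = 50.71 / (50.71 + 1580) = 0.03109.
So the output falls by 3.11 %.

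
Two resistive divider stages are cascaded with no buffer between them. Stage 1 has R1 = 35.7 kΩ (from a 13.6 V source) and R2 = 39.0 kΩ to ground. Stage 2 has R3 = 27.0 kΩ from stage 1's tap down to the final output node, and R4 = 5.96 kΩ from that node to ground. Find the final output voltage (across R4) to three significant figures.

V_out ≈ 0.820 V

Stage 2 presents R3+R4 = 32.96 kΩ as a load on stage 1's tap.
Stage 1's lower leg becomes R2‖(R3+R4) = 17.86 kΩ, so V_mid = 13.6 × 17.86/53.56 = 4.536 V.
Stage 2 is itself unloaded: V_out = V_mid × R4/(R3+R4) = 4.536 × 5.96/32.96 = 0.820 V.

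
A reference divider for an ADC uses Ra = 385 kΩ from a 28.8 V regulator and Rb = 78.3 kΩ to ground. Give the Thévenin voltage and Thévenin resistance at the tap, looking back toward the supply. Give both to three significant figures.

V_th is the open-circuit tap voltage: 28.8 × 78.3/(385 + 78.3) = 4.87 V.
With the supply zeroed, Ra and Rb appear in parallel from the tap: R_th = Ra‖Rb = (385 × 78.3)/463.3 = 65.1 kΩ.

V_th = 4.87 V, R_th = 65.1 kΩ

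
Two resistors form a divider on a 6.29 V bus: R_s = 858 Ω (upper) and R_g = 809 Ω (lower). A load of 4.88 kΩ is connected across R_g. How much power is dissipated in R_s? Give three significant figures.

Total resistance from the source is R_s + (R_g‖R_L) = 1552 Ω, so I = 6.29/1552 Ω = 4.053 mA.
P = I²·R_s = (4.053 mA)² × 858 Ω = 14.1 mW.

P ≈ 14.1 mW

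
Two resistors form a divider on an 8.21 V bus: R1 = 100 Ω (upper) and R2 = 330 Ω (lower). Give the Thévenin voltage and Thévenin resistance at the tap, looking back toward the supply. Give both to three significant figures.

V_th = 6.30 V, R_th = 76.7 Ω

V_th is the open-circuit tap voltage: 8.21 × 330/(100 + 330) = 6.30 V.
With the supply zeroed, R1 and R2 appear in parallel from the tap: R_th = R1‖R2 = (100 × 330)/430.0 = 76.7 Ω.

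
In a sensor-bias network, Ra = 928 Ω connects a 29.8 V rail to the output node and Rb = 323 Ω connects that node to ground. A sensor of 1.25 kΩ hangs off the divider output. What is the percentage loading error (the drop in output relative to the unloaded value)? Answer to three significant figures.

16.1 %

The divider's output (Thévenin) resistance is Ra‖Rb = 239.6 Ω.
Fractional drop under load = R_th/(R_th + R_L) = 239.6 / (239.6 + 1250) = 0.1609.
So the output falls by 16.1 %.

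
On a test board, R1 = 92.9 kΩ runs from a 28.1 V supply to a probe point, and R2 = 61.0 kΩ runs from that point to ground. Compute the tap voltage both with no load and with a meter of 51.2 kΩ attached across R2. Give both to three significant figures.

Unloaded: 11.1 V; loaded: 6.48 V

Open-circuit: V = 28.1 × 61.0/(92.9 + 61.0) = 11.1 V.
With the load, R2 becomes R2‖R_L = 27.84 kΩ, so V = 28.1 × 27.84/120.7 = 6.48 V.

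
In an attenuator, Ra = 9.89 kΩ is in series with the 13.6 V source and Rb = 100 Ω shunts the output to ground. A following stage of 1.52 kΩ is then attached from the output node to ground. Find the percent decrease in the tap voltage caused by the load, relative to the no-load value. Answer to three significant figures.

6.11 %

The divider's output (Thévenin) resistance is Ra‖Rb = 99.00 Ω.
Fractional drop under load = R_th/(R_th + R_L) = 99.00 / (99.00 + 1520) = 0.06115.
So the output falls by 6.11 %.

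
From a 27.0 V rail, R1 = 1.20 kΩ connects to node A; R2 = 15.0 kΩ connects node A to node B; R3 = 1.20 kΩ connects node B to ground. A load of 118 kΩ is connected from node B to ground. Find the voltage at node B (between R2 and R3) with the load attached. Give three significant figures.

At node B, R3 is in parallel with the load: R3‖R_L = 1.188 kΩ.
Below node A the resistance is R2 + (R3‖R_L) = 16.19 kΩ, so V_A = 27.0 × 16.19/17.39 = 25.14 V.
Then V_B = V_A × (R3‖R_L)/(R2 + R3‖R_L) = 25.14 × 1.188/16.19 = 1.84 V.

V ≈ 1.84 V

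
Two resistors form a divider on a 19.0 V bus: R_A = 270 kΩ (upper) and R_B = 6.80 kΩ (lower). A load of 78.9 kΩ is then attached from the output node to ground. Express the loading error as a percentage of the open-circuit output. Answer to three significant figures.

The divider's output (Thévenin) resistance is R_A‖R_B = 6.633 kΩ.
Fractional drop under load = R_th/(R_th + R_L) = 6.633 / (6.633 + 78.9) = 0.07755.
So the output falls by 7.75 %.

7.75 %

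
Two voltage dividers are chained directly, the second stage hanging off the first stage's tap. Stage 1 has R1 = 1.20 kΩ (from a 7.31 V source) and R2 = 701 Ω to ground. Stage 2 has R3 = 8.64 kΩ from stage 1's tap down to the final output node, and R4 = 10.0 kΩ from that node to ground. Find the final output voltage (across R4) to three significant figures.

V_out ≈ 1.41 V

Stage 2 presents R3+R4 = 18640 Ω as a load on stage 1's tap.
Stage 1's lower leg becomes R2‖(R3+R4) = 675.6 Ω, so V_mid = 7.31 × 675.6/1876 = 2.633 V.
Stage 2 is itself unloaded: V_out = V_mid × R4/(R3+R4) = 2.633 × 10000/18640 = 1.41 V.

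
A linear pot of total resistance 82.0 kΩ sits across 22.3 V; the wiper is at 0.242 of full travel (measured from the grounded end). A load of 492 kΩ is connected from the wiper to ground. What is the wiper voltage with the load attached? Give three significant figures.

The wiper splits the pot into (1−α)R = 62.16 kΩ above and αR = 19.84 kΩ below.
Lower section ‖ load = 19.07 kΩ.
V_wiper = 22.3 × 19.07/(62.16 + 19.07) = 5.24 V.

V ≈ 5.24 V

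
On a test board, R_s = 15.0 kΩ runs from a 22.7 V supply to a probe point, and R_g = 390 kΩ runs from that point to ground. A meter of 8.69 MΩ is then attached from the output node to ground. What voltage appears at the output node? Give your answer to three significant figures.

V_out ≈ 21.8 V

The load sits in parallel with R_g: R_g‖R_L = (390 × 8690) / (390 + 8690) = 373.2 kΩ.
V_out = 22.7 × 373.2 / (15.0 + 373.2) = 22.7 × 373.2/388.2 = 21.8 V.
(Unloaded it would have been 21.9 V.)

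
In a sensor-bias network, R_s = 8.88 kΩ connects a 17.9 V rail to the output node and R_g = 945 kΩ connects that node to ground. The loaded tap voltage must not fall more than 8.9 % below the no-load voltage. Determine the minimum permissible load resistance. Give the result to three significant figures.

Output resistance R_th = R_s‖R_g = (8.88 × 945)/953.9 = 8.797 kΩ.
The fractional drop is R_th/(R_th + R_L); requiring this ≤ 0.0890 gives R_L ≥ R_th(1/0.0890 − 1) = 8.797 × 10.24 = 90.0 kΩ.

R_L(min) ≈ 90.0 kΩ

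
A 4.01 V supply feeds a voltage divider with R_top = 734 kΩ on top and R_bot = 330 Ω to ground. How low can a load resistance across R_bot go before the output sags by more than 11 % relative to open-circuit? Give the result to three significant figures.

Output resistance R_th = R_top‖R_bot = (734000 × 330)/734300 = 329.9 Ω.
The fractional drop is R_th/(R_th + R_L); requiring this ≤ 0.110 gives R_L ≥ R_th(1/0.110 − 1) = 329.9 × 8.091 = 2.67 kΩ.

R_L(min) ≈ 2.67 kΩ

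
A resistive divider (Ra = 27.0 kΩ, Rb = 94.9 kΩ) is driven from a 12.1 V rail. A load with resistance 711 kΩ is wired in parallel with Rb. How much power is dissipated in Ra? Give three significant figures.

Total resistance from the source is Ra + (Rb‖R_L) = 110.7 kΩ, so I = 12.1/110.7 kΩ = 0.1093 mA.
P = I²·Ra = (0.1093 mA)² × 27.0 kΩ = 0.322 mW.

P ≈ 0.322 mW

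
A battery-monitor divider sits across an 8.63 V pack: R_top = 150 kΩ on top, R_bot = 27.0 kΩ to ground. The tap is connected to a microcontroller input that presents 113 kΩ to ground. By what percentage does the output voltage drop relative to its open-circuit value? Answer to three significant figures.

16.8 %

Unloaded V = 8.63 × 27.0/177.0 = 1.316 V.
Loaded: R_bot‖R_L = 21.79 kΩ, giving V = 8.63 × 21.79/171.8 = 1.095 V.
Drop = (1.316 − 1.095) / 1.316 = 16.8 %.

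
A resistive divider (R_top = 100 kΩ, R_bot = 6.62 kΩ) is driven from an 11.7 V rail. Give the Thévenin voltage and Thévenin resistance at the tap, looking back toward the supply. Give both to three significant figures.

V_th = 0.726 V, R_th = 6.21 kΩ

V_th is the open-circuit tap voltage: 11.7 × 6.62/(100 + 6.62) = 0.726 V.
With the supply zeroed, R_top and R_bot appear in parallel from the tap: R_th = R_top‖R_bot = (100 × 6.62)/106.6 = 6.21 kΩ.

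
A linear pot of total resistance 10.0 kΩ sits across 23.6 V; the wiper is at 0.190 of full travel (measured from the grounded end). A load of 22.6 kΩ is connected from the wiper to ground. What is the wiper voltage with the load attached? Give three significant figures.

V ≈ 4.20 V

The wiper splits the pot into (1−α)R = 8.100 kΩ above and αR = 1.900 kΩ below.
Lower section ‖ load = 1.753 kΩ.
V_wiper = 23.6 × 1.753/(8.100 + 1.753) = 4.20 V.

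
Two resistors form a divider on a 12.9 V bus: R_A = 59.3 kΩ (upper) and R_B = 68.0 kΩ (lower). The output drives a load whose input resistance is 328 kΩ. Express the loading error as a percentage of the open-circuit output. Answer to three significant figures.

Unloaded V = 12.9 × 68.0/127.3 = 6.8908 V.
Loaded: R_B‖R_L = 56.32 kΩ, giving V = 12.9 × 56.32/115.6 = 6.2839 V.
Drop = (6.8908 − 6.2839) / 6.8908 = 8.81 %.

8.81 %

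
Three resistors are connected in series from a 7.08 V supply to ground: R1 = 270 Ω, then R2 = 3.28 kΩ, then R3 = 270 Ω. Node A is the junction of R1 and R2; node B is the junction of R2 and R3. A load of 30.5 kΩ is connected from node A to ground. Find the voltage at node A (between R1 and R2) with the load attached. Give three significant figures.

Below node A the series string R2+R3 = 3550 Ω sits in parallel with the 30500 Ω load: 3180 Ω.
V_A = 7.08 × 3180/(270 + 3180) = 6.53 V.

V ≈ 6.53 V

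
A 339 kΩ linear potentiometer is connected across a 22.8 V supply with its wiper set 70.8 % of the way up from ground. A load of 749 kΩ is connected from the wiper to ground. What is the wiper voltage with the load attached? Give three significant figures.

The wiper splits the pot into (1−α)R = 98.99 kΩ above and αR = 240.0 kΩ below.
Lower section ‖ load = 181.8 kΩ.
V_wiper = 22.8 × 181.8/(98.99 + 181.8) = 14.8 V.

V ≈ 14.8 V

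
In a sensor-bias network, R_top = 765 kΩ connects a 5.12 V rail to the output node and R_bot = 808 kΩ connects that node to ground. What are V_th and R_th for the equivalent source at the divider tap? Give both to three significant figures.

V_th is the open-circuit tap voltage: 5.12 × 808/(765 + 808) = 2.63 V.
With the supply zeroed, R_top and R_bot appear in parallel from the tap: R_th = R_top‖R_bot = (765 × 808)/1573 = 393 kΩ.

V_th = 2.63 V, R_th = 393 kΩ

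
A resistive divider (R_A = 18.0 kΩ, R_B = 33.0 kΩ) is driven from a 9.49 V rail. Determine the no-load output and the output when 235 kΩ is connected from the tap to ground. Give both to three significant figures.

Open-circuit: V = 9.49 × 33.0/(18.0 + 33.0) = 6.14 V.
With the load, R_B becomes R_B‖R_L = 28.94 kΩ, so V = 9.49 × 28.94/46.94 = 5.85 V.

Unloaded: 6.14 V; loaded: 5.85 V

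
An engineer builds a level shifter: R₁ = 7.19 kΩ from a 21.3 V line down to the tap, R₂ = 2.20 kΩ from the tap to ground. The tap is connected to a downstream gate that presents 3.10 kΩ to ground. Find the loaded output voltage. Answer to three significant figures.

The load sits in parallel with R₂: R₂‖R_L = (2.20 × 3.10) / (2.20 + 3.10) = 1.287 kΩ.
V_out = 21.3 × 1.287 / (7.19 + 1.287) = 21.3 × 1.287/8.477 = 3.23 V.
(Unloaded it would have been 4.99 V.)

V_out ≈ 3.23 V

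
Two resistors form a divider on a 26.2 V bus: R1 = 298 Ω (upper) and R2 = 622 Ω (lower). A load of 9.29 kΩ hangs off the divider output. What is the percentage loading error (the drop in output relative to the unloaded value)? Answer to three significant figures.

The divider's output (Thévenin) resistance is R1‖R2 = 201.5 Ω.
Fractional drop under load = R_th/(R_th + R_L) = 201.5 / (201.5 + 9290) = 0.02123.
So the output falls by 2.12 %.

2.12 %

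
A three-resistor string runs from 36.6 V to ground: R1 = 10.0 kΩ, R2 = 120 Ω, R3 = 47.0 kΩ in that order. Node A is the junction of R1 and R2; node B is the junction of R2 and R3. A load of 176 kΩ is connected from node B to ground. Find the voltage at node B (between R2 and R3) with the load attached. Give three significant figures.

V ≈ 28.8 V

At node B, R3 is in parallel with the load: R3‖R_L = 37090 Ω.
Below node A the resistance is R2 + (R3‖R_L) = 37210 Ω, so V_A = 36.6 × 37210/47210 = 28.85 V.
Then V_B = V_A × (R3‖R_L)/(R2 + R3‖R_L) = 28.85 × 37090/37210 = 28.8 V.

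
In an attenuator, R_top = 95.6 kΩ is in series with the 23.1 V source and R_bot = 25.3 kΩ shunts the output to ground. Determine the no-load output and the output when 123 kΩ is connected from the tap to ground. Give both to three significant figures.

Open-circuit: V = 23.1 × 25.3/(95.6 + 25.3) = 4.83 V.
With the load, R_bot becomes R_bot‖R_L = 20.98 kΩ, so V = 23.1 × 20.98/116.6 = 4.16 V.

Unloaded: 4.83 V; loaded: 4.16 V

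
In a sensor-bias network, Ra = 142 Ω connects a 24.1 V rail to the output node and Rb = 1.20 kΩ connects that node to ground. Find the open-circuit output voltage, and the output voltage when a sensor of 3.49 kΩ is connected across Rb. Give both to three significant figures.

Open-circuit: V = 24.1 × 1200/(142 + 1200) = 21.5 V.
With the load, Rb becomes Rb‖R_L = 893.0 Ω, so V = 24.1 × 893.0/1035 = 20.8 V.

Unloaded: 21.5 V; loaded: 20.8 V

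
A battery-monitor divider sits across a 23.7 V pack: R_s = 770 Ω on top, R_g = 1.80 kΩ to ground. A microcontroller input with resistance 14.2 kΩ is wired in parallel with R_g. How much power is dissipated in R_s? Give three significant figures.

Total resistance from the source is R_s + (R_g‖R_L) = 2368 Ω, so I = 23.7/2368 Ω = 10.01 mA.
P = I²·R_s = (10.01 mA)² × 770 Ω = 77.2 mW.

P ≈ 77.2 mW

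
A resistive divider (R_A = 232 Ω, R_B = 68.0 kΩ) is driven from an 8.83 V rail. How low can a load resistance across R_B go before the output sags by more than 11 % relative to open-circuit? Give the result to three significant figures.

R_L(min) ≈ 1.87 kΩ

Output resistance R_th = R_A‖R_B = (232 × 68000)/68230 = 231.2 Ω.
The fractional drop is R_th/(R_th + R_L); requiring this ≤ 0.110 gives R_L ≥ R_th(1/0.110 − 1) = 231.2 × 8.091 = 1.87 kΩ.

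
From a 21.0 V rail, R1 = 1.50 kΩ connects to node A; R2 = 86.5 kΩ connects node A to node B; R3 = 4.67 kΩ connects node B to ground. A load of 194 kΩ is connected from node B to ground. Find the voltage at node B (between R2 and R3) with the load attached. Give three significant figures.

At node B, R3 is in parallel with the load: R3‖R_L = 4.560 kΩ.
Below node A the resistance is R2 + (R3‖R_L) = 91.06 kΩ, so V_A = 21.0 × 91.06/92.56 = 20.66 V.
Then V_B = V_A × (R3‖R_L)/(R2 + R3‖R_L) = 20.66 × 4.560/91.06 = 1.03 V.

V ≈ 1.03 V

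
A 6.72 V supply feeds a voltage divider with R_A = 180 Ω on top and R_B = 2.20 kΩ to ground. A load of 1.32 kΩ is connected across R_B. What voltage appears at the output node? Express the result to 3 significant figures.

The load sits in parallel with R_B: R_B‖R_L = (2200 × 1320) / (2200 + 1320) = 825.0 Ω.
V_out = 6.72 × 825.0 / (180 + 825.0) = 6.72 × 825.0/1005 = 5.52 V.

V_out ≈ 5.52 V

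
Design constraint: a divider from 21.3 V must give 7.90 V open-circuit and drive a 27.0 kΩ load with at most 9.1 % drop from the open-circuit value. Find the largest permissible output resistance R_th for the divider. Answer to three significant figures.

Loading drop = R_th/(R_th + R_L) ≤ 0.0910, so R_th ≤ R_L · ε/(1−ε) = 27.0 kΩ × 0.0910/0.9090 = 2.70 kΩ.
(Any R1, R2 with R2/(R1+R2) = 0.371 and R1‖R2 ≤ 2.70 kΩ will meet the spec.)

R_th ≤ 2.70 kΩ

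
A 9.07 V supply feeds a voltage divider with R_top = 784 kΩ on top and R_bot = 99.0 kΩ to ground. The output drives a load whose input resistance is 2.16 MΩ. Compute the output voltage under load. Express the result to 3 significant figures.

V_out ≈ 0.977 V

The load sits in parallel with R_bot: R_bot‖R_L = (99.0 × 2160) / (99.0 + 2160) = 94.66 kΩ.
V_out = 9.07 × 94.66 / (784 + 94.66) = 9.07 × 94.66/878.7 = 0.977 V.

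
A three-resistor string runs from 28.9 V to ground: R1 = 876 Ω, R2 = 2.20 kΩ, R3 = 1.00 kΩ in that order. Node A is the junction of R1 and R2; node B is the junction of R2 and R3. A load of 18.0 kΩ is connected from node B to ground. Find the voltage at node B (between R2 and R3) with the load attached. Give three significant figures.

V ≈ 6.80 V

At node B, R3 is in parallel with the load: R3‖R_L = 947.4 Ω.
Below node A the resistance is R2 + (R3‖R_L) = 3147 Ω, so V_A = 28.9 × 3147/4023 = 22.61 V.
Then V_B = V_A × (R3‖R_L)/(R2 + R3‖R_L) = 22.61 × 947.4/3147 = 6.80 V.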